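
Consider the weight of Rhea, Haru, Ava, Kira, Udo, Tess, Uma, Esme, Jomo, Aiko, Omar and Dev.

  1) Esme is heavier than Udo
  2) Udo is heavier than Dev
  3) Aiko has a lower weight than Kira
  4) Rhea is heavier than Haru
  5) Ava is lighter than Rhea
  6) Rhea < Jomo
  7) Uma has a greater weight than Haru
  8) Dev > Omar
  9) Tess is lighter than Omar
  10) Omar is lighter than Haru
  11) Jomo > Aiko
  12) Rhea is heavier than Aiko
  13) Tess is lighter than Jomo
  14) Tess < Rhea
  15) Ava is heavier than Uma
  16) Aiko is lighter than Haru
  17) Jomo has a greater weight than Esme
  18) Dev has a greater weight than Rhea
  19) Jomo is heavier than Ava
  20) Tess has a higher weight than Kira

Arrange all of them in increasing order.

Nothing is placed below Aiko, so it is least; from there Aiko < Kira; Kira < Tess; Tess < Omar; Omar < Haru; Haru < Uma; Uma < Ava; Ava < Rhea; Rhea < Dev; Dev < Udo; Udo < Esme; Esme < Jomo, each given directly.

Aiko < Kira < Tess < Omar < Haru < Uma < Ava < Rhea < Dev < Udo < Esme < Jomo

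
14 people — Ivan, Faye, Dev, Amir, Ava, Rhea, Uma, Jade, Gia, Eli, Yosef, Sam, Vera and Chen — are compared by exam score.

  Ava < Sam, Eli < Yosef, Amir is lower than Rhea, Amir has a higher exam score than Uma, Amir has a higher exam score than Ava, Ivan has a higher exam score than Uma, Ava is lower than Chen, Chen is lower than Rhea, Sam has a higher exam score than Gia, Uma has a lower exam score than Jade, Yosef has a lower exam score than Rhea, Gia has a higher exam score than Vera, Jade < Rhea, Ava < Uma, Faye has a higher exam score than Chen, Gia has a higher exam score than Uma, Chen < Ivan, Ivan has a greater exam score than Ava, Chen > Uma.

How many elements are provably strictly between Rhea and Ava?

4

Chaining upward from Ava reaches: Uma, Amir, Gia, Chen, Faye, Jade, Sam, Ivan.
Chaining downward from Rhea reaches: Eli, Uma, Yosef, Amir, Chen, Jade.
Strictly between Ava and Rhea are those in both lists: Uma, Amir, Chen, Jade — 4 elements.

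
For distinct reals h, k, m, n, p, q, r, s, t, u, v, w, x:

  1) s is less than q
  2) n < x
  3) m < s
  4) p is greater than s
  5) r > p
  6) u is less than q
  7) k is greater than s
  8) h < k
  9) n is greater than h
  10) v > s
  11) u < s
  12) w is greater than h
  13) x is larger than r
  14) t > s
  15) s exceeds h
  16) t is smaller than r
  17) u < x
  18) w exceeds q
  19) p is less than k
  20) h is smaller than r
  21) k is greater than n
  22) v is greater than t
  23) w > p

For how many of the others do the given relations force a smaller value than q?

4

The elements the relations force below q are m, u, h, s — no chain reaches any other.
That is 4.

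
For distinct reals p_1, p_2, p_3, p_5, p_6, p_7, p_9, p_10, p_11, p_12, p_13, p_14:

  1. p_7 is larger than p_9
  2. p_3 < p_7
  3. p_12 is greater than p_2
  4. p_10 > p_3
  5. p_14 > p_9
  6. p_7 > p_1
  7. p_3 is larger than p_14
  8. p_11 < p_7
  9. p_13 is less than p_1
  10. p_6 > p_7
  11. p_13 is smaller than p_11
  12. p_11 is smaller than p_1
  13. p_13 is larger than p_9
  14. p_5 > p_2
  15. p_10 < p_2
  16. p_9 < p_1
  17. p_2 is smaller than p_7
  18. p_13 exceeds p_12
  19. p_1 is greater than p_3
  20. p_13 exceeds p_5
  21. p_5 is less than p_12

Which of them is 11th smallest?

p_7

Chaining the given pairs: p_9 < p_14 < p_3 < p_10 < p_2 < p_5 < p_12 < p_13 < p_11 < p_1 < p_7 < p_6.
Counting 11 from the smallest end gives p_7.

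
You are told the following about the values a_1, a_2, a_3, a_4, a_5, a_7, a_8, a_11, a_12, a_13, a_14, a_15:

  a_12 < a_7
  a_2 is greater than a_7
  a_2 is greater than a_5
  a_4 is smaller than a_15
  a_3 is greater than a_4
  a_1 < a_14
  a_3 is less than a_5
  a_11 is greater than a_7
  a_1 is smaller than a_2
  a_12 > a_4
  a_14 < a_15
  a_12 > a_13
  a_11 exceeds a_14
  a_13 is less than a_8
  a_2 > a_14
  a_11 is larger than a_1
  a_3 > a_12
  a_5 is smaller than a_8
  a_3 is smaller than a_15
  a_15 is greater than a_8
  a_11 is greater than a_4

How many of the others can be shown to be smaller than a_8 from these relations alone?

5

From a_8 the given relations immediately reach a_13, a_5.
From those, a_3 — 3 in total.
From those, a_4, a_12 — 5 in total.
No other element is forced below a_8 by the given relations, so the count is 5.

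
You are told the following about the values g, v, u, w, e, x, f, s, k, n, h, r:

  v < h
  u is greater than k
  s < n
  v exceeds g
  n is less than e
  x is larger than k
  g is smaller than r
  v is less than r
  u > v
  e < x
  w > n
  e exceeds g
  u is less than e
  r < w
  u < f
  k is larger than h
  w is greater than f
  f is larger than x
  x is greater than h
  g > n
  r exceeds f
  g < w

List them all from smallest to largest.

s < n < g < v < h < k < u < e < x < f < r < w

The consecutive links are each given: s < n; n < g; g < v; v < h; h < k; k < u; u < e; e < x; x < f; f < r; r < w.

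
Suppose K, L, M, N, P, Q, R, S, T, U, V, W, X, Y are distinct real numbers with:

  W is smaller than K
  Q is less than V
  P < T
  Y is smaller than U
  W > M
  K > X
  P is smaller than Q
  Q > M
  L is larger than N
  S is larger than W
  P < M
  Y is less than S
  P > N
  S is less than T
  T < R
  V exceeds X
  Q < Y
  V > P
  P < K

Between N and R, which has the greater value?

Following the relations from N: N < P < M < Q < Y < S < T < R.
So N < R; R is the larger of the two.

R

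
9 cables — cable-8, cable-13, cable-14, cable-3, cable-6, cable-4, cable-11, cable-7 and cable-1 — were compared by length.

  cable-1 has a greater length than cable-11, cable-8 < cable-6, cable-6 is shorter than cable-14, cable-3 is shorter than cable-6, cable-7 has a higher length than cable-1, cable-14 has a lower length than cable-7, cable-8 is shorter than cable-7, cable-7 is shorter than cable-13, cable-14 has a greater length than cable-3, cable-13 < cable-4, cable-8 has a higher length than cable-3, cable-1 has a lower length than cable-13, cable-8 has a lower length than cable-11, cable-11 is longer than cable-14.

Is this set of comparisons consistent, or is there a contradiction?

The single ordering cable-3 < cable-8 < cable-6 < cable-14 < cable-11 < cable-1 < cable-7 < cable-13 < cable-4 satisfies every listed relation, so no contradiction arises.

consistent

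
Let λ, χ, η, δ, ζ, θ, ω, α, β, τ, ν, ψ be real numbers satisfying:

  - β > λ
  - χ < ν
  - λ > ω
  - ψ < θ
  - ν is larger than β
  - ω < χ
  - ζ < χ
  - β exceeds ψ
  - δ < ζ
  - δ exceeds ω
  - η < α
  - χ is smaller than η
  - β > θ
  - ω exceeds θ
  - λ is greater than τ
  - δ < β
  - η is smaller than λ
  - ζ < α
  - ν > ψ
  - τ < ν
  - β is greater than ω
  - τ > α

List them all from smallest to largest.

Each adjacent pair is fixed by a given relation: ψ < θ; θ < ω; ω < δ; δ < ζ; ζ < χ; χ < η; η < α; α < τ; τ < λ; λ < β; β < ν. Chaining them end to end gives the full order.

ψ < θ < ω < δ < ζ < χ < η < α < τ < λ < β < ν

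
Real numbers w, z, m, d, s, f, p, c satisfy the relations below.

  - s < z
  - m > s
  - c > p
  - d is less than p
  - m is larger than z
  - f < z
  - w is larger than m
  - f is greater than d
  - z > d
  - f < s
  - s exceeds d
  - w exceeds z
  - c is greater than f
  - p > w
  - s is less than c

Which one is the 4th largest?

m

Chaining the given pairs: d < f < s < z < m < w < p < c.
Counting 4 from the largest end gives m.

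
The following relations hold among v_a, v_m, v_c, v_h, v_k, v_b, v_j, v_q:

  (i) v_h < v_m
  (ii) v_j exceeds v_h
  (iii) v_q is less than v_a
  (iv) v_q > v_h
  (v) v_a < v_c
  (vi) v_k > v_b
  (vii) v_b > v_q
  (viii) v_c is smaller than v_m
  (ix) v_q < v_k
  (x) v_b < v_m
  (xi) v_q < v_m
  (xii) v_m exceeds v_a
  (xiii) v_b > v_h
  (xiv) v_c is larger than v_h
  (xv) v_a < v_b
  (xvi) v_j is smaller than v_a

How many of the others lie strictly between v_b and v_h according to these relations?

The relations place v_h below v_b. An element lies strictly between them when it is forced above v_h and also forced below v_b.
Above v_h: {v_q, v_j, v_a, v_c, v_m, v_k}. Below v_b: {v_q, v_j, v_a}.
Intersection: {v_q, v_j, v_a} — 3.

3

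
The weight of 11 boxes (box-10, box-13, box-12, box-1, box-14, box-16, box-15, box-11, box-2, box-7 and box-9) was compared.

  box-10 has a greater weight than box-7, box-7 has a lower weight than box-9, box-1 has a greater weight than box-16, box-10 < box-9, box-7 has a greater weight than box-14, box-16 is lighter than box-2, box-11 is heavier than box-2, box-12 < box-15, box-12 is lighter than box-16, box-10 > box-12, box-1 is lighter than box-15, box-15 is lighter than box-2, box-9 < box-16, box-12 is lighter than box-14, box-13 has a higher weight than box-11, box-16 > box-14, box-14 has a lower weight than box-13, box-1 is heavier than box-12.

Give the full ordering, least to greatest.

Nothing is placed below box-12, so it is least; from there box-12 < box-14; box-14 < box-7; box-7 < box-10; box-10 < box-9; box-9 < box-16; box-16 < box-1; box-1 < box-15; box-15 < box-2; box-2 < box-11; box-11 < box-13, each given directly.

box-12 < box-14 < box-7 < box-10 < box-9 < box-16 < box-1 < box-15 < box-2 < box-11 < box-13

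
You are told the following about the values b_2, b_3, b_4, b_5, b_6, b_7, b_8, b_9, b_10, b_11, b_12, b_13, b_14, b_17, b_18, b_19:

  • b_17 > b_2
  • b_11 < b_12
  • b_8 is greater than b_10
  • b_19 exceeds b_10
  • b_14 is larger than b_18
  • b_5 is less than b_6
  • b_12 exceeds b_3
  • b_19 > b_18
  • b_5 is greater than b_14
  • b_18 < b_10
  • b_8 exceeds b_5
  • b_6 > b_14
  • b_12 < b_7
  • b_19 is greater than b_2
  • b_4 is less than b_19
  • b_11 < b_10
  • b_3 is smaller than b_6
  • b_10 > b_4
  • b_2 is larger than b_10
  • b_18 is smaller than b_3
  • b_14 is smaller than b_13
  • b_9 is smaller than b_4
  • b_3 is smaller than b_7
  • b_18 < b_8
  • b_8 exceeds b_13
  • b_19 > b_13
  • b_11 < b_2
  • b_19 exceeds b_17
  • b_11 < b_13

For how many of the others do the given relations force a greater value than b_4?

5

From b_4 the given relations immediately reach b_10, b_19.
From those, b_2, b_8 — 4 in total.
From those, b_17 — 5 in total.
Nothing else is reachable above b_4; 5 in all.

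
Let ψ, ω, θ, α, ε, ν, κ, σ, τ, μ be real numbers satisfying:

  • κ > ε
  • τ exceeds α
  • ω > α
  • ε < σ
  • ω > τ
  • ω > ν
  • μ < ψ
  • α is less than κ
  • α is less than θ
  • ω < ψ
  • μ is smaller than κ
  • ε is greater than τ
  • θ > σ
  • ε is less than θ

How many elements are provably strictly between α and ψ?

2

Chaining upward from α reaches: τ, ω, ε, σ, κ, θ.
Chaining downward from ψ reaches: ν, τ, ω, μ.
Strictly between α and ψ are those in both lists: τ, ω — 2 elements.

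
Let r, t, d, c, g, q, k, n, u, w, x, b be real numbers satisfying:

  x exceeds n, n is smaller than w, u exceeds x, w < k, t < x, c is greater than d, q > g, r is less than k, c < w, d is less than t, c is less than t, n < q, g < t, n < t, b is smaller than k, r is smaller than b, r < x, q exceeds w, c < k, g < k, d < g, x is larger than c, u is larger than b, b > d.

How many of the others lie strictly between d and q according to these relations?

3

The relations place d below q. An element lies strictly between them when it is forced above d and also forced below q.
Above d: {b, c, g, w, t, x, u, k}. Below q: {n, c, g, w}.
Intersection: {c, g, w} — 3.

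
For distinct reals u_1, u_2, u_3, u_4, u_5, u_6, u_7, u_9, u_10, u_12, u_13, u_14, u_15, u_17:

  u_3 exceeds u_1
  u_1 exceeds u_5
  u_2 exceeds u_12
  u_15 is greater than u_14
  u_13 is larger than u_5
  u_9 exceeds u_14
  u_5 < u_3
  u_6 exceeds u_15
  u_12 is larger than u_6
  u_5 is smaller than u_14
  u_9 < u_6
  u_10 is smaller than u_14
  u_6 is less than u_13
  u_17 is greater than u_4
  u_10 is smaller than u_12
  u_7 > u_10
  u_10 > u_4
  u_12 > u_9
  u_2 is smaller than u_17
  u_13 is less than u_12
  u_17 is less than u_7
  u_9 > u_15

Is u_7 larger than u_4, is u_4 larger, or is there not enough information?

u_7

The relevant relations are u_4 < u_10; u_10 < u_14; u_14 < u_9; u_9 < u_6; u_6 < u_13; u_13 < u_12; u_12 < u_2; u_2 < u_17; u_17 < u_7.
Together: u_4 < u_10 < u_14 < u_9 < u_6 < u_13 < u_12 < u_2 < u_17 < u_7.
So u_7 is larger.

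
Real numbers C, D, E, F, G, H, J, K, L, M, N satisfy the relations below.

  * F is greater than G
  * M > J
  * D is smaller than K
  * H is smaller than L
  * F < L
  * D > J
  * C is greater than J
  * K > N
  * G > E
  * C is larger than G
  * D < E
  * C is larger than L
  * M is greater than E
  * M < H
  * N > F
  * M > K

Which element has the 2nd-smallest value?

The consecutive relations fix a unique order: J < D < E < G < F < N < K < M < H < L < C.
Counting 2 from the smallest end gives D.

D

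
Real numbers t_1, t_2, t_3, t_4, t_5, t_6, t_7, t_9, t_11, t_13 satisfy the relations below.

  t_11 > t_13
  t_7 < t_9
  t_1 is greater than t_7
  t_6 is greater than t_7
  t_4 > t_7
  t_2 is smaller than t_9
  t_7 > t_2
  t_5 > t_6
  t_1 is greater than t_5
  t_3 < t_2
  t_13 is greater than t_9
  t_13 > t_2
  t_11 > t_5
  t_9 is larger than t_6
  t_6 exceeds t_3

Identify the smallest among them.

t_3

t_2 is not least since t_3 < t_2; t_7 is not least since t_2 < t_7; t_6 is not least since t_3 < t_6; t_5 is not least since t_6 < t_5; t_9 is not least since t_2 < t_9; t_13 is not least since t_9 < t_13; t_1 is not least since t_7 < t_1; t_11 is not least since t_13 < t_11; t_4 is not least since t_7 < t_4.
Only t_3 has nothing below it, so t_3 is the smallest.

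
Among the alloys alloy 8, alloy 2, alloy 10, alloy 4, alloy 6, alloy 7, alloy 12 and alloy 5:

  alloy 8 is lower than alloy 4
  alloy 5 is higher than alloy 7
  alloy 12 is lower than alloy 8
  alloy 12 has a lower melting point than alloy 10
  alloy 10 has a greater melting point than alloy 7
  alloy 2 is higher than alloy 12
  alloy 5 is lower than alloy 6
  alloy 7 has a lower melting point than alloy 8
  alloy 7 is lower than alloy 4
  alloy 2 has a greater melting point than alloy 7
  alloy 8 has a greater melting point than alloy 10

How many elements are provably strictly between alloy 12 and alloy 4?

2

Chaining upward from alloy 12 reaches: alloy 10, alloy 2, alloy 8.
Chaining downward from alloy 4 reaches: alloy 7, alloy 10, alloy 8.
Strictly between alloy 12 and alloy 4 are those in both lists: alloy 10, alloy 8 — 2 elements.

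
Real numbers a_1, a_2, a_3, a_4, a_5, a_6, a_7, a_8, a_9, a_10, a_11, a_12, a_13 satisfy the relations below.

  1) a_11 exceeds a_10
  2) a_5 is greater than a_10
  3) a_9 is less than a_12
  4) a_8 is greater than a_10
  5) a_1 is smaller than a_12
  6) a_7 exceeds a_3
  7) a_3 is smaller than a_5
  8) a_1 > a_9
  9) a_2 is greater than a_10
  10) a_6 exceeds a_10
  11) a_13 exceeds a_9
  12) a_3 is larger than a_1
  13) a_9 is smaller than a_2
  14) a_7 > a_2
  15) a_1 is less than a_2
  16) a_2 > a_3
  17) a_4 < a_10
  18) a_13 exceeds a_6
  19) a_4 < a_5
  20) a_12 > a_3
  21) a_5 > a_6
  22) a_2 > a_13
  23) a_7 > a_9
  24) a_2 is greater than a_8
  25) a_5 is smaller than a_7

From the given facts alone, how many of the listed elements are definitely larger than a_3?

From a_3 the given relations immediately reach a_5, a_2, a_12, a_7.
Nothing else is reachable above a_3; 4 in all.

4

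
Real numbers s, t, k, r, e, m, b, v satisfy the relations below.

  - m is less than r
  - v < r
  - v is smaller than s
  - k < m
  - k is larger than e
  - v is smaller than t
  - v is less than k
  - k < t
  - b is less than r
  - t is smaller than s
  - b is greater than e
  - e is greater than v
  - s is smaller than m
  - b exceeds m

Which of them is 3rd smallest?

k

Piecing the relations together gives one ordering: v < e < k < t < s < m < b < r.
Counting 3 from the smallest end gives k.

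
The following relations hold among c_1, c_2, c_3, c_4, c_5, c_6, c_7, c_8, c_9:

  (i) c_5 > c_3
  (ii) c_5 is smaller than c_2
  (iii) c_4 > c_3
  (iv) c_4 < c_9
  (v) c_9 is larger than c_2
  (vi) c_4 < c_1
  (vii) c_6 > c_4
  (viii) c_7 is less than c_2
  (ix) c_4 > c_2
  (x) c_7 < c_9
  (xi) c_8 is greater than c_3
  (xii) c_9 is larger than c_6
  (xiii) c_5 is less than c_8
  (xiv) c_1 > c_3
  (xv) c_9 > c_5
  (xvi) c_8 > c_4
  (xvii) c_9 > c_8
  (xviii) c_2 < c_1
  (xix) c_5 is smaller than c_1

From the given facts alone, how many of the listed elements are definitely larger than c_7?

The elements the relations force above c_7 are c_2, c_4, c_8, c_6, c_1, c_9 — no chain reaches any other.
That is 6.

6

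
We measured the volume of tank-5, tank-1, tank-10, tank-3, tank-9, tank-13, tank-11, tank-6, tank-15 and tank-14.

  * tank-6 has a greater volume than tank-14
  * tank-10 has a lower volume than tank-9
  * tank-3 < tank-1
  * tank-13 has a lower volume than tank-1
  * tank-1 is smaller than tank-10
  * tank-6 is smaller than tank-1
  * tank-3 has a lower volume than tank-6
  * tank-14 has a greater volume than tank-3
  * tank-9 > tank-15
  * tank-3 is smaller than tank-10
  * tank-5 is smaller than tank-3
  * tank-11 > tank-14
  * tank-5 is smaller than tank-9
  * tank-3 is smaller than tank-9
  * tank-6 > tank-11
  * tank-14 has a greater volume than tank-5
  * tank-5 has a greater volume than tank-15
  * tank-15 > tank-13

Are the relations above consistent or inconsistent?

consistent

Every relation is compatible with tank-13 < tank-15 < tank-5 < tank-3 < tank-14 < tank-11 < tank-6 < tank-1 < tank-10 < tank-9; the set is consistent.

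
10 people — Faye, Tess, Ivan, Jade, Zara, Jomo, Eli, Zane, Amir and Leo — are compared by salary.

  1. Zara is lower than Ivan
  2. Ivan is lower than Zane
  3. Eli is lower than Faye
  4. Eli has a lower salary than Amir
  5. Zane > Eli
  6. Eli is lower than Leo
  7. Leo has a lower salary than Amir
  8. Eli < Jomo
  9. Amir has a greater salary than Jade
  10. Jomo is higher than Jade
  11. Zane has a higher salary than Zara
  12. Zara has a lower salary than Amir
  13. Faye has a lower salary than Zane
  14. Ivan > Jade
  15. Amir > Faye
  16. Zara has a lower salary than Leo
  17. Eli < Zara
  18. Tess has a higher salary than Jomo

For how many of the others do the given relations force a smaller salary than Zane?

5

The elements the relations force below Zane are Eli, Jade, Zara, Faye, Ivan — no chain reaches any other.
That is 5.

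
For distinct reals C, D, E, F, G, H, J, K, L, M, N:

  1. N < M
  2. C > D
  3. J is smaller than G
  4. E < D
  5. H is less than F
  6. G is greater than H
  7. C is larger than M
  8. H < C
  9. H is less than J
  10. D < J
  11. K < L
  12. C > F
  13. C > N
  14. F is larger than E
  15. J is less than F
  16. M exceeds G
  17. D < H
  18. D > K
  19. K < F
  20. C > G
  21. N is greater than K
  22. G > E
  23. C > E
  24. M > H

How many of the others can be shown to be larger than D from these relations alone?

The elements the relations force above D are H, J, G, M, F, C — no chain reaches any other.
That is 6.

6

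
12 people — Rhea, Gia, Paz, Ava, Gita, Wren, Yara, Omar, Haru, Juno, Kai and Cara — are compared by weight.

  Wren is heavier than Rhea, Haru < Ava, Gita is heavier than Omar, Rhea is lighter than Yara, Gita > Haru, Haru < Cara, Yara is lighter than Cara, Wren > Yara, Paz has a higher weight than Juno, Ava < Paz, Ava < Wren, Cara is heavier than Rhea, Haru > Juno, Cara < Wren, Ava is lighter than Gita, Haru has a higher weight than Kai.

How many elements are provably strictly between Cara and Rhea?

1

The relations place Rhea below Cara. An element lies strictly between them when it is forced above Rhea and also forced below Cara.
Above Rhea: {Yara, Wren}. Below Cara: {Kai, Juno, Haru, Yara}.
Intersection: {Yara} — 1.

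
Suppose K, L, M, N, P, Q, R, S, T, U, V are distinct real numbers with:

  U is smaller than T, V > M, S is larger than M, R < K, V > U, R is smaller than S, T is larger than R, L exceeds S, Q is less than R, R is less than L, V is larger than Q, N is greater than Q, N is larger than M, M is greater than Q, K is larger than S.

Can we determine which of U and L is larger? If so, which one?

Following every chain through U: above U we get V, T.
L is not reached, and no chain runs the other way from L to U.
So the given relations leave the order of U and L undetermined.

undetermined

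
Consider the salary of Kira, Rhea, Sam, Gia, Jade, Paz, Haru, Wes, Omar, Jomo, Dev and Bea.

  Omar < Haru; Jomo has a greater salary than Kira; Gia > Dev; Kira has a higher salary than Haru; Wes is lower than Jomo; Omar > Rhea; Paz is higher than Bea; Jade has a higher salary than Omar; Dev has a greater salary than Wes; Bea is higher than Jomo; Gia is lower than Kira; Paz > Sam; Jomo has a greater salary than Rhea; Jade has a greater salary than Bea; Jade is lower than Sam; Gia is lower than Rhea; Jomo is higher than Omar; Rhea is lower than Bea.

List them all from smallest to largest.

The consecutive links are each given: Wes < Dev; Dev < Gia; Gia < Rhea; Rhea < Omar; Omar < Haru; Haru < Kira; Kira < Jomo; Jomo < Bea; Bea < Jade; Jade < Sam; Sam < Paz.

Wes < Dev < Gia < Rhea < Omar < Haru < Kira < Jomo < Bea < Jade < Sam < Paz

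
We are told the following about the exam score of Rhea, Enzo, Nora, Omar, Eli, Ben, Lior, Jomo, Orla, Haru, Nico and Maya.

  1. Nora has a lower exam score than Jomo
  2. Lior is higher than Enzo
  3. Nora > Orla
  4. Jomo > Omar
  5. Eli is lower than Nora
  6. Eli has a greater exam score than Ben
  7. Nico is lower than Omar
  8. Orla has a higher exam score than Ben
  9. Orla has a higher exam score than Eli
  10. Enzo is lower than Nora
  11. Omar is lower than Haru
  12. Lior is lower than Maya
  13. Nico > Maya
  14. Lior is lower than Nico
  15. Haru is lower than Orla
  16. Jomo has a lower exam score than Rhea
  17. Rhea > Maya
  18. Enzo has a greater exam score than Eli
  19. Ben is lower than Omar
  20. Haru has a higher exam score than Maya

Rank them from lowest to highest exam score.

Nothing is placed below Ben, so it is least; from there Ben < Eli; Eli < Enzo; Enzo < Lior; Lior < Maya; Maya < Nico; Nico < Omar; Omar < Haru; Haru < Orla; Orla < Nora; Nora < Jomo; Jomo < Rhea, each given directly.

Ben < Eli < Enzo < Lior < Maya < Nico < Omar < Haru < Orla < Nora < Jomo < Rhea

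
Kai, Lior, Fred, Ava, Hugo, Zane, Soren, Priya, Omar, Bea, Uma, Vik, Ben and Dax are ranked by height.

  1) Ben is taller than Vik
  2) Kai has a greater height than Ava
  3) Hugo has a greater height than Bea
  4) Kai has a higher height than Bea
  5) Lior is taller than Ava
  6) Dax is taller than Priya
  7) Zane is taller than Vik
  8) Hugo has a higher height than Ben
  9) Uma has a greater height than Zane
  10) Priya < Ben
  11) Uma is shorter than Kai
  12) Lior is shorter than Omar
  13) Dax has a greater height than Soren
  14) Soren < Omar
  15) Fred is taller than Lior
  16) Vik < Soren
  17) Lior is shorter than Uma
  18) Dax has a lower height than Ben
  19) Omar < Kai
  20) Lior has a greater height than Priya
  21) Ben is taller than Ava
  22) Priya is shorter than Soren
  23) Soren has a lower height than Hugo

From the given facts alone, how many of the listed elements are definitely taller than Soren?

5

The elements the relations force above Soren are Dax, Ben, Hugo, Omar, Kai — no chain reaches any other.
That is 5.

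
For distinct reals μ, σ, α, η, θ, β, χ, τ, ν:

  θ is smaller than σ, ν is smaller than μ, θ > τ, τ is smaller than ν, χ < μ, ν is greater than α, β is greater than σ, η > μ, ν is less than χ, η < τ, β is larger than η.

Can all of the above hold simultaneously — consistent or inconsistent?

inconsistent

Chaining the given relations yields ν < χ < μ < η < τ, so ν < τ. But one relation states τ < ν. These cannot both hold.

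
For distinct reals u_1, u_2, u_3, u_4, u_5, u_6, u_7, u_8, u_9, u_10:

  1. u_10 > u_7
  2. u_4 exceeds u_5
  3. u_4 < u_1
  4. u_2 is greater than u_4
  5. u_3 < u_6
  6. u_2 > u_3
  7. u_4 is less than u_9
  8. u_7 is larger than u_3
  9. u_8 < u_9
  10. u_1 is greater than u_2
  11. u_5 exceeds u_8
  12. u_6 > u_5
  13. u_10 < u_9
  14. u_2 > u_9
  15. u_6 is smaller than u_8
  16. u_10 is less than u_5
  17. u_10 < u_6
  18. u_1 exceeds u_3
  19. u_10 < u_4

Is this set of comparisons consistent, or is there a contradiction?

Chaining the given relations yields u_6 < u_8 < u_5, so u_6 < u_5. But one relation states u_5 < u_6. These cannot both hold.

inconsistent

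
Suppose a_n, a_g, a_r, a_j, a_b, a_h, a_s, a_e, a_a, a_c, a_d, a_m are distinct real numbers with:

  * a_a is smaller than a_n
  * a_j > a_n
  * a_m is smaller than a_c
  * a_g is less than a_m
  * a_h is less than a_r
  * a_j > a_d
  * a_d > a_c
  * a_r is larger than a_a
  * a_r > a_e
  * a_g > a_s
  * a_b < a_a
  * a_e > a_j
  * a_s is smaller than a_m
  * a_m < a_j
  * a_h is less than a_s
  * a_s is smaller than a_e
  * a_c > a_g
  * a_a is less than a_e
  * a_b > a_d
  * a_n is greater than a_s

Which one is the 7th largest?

The consecutive relations fix a unique order: a_h < a_s < a_g < a_m < a_c < a_d < a_b < a_a < a_n < a_j < a_e < a_r.
The 7th largest is a_d.

a_d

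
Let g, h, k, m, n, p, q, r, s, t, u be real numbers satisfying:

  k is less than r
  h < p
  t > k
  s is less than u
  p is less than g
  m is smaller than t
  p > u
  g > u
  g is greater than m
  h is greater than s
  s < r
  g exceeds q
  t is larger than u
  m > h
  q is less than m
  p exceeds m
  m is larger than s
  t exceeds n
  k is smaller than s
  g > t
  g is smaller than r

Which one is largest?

Chaining downward from r: directly below it, k, s, g; then q, u, m, t, p; then h, n.
That covers every other element, and nothing is given above r, so r is the largest.

r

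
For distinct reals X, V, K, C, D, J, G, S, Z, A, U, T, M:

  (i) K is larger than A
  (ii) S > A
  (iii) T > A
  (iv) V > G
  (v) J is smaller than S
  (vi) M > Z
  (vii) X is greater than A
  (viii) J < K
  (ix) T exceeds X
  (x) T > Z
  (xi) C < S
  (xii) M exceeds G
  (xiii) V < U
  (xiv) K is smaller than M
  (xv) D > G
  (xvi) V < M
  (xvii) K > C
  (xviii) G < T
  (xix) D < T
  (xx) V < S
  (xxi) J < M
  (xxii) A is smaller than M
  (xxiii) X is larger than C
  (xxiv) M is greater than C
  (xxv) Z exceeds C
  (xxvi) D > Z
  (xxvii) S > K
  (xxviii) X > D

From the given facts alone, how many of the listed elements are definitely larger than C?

Directly above C: Z, X, K, S, M.
One step further: D, T (7 so far).
No other element is forced above C by the given relations, so the count is 7.

7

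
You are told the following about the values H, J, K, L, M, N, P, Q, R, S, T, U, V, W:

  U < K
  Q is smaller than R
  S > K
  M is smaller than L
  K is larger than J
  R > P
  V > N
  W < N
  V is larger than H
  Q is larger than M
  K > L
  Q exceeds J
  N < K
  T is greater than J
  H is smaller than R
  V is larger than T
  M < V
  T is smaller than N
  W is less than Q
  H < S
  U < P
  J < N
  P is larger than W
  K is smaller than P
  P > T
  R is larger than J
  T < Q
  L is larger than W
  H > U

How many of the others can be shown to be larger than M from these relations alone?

7

From M the given relations immediately reach L, V, Q.
From those, K, R — 5 in total.
From those, S, P — 7 in total.
Nothing else is reachable above M; 7 in all.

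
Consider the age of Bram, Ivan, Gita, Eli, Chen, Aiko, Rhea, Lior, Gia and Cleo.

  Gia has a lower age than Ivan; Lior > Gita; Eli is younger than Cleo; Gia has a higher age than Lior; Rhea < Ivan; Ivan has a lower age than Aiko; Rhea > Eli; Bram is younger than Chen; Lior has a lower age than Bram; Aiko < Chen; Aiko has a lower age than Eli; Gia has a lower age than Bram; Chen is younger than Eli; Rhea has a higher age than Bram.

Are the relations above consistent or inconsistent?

inconsistent

Chaining the given relations yields Rhea < Ivan < Aiko < Chen < Eli, so Rhea < Eli. But one relation states Eli < Rhea. These cannot both hold.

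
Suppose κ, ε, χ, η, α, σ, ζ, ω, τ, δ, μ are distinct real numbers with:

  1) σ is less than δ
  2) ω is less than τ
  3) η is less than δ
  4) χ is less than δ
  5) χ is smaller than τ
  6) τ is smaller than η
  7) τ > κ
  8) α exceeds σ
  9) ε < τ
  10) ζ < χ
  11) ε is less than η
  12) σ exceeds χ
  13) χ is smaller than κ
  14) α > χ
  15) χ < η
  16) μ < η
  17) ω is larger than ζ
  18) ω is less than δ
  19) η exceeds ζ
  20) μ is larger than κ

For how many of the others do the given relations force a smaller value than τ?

Directly below τ: χ, κ, ε, ω.
One step further: ζ (5 so far).
Nothing else is reachable below τ; 5 in all.

5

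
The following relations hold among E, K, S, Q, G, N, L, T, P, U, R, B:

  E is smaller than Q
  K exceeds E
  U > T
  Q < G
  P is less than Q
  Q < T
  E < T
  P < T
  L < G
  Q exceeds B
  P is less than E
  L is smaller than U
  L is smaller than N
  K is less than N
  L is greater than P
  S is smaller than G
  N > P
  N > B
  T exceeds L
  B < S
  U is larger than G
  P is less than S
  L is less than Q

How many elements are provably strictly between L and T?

Chaining upward from L reaches: Q, N, G, U.
Chaining downward from T reaches: B, P, E, Q.
Strictly between L and T are those in both lists: Q — 1 element.

1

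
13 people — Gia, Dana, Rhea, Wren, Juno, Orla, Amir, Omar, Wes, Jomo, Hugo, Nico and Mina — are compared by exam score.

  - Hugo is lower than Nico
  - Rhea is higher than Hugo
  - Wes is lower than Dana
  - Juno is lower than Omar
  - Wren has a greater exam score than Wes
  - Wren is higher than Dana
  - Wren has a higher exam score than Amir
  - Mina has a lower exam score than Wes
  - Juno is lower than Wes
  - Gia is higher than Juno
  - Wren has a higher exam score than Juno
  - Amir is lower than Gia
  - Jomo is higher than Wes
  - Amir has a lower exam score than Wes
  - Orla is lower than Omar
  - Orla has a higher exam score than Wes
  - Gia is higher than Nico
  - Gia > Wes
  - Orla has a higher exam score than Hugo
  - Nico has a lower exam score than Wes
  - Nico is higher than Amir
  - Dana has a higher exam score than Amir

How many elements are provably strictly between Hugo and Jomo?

2

Chaining upward from Hugo reaches: Rhea, Nico, Wes, Dana, Gia, Wren, Orla, Omar.
Chaining downward from Jomo reaches: Juno, Amir, Nico, Mina, Wes.
Strictly between Hugo and Jomo are those in both lists: Nico, Wes — 2 elements.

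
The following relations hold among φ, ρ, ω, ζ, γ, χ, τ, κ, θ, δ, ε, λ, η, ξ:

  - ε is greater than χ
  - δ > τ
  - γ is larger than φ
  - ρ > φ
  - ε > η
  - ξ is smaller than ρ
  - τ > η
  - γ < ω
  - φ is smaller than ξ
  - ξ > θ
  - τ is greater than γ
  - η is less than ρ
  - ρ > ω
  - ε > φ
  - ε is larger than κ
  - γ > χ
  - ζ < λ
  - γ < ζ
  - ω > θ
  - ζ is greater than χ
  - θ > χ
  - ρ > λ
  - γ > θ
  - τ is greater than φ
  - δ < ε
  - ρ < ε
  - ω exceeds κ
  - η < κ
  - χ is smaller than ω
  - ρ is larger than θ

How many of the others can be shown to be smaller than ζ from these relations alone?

4

The elements the relations force below ζ are χ, φ, θ, γ — no chain reaches any other.
That is 4.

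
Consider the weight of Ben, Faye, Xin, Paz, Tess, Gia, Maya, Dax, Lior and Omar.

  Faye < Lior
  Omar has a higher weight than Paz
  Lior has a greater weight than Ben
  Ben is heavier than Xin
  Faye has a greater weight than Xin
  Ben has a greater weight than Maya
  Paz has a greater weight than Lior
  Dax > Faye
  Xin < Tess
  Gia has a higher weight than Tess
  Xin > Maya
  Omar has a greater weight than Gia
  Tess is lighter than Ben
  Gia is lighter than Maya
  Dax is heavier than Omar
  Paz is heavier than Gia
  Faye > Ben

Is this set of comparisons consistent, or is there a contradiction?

inconsistent

We have Maya < Xin stated directly, yet also Xin < Tess < Gia < Maya by chaining the others — so Xin < Maya. Contradiction.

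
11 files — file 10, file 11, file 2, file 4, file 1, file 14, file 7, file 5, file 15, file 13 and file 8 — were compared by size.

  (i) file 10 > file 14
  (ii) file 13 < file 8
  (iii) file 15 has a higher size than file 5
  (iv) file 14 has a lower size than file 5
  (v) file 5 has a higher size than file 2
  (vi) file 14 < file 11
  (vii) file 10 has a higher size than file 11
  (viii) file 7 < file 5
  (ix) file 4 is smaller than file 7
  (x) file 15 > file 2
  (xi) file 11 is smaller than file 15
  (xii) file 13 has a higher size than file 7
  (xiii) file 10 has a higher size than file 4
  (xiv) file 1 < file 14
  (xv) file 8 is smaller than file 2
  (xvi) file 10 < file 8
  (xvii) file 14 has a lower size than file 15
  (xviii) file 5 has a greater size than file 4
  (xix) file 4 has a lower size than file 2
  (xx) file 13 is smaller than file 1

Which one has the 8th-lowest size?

The consecutive relations fix a unique order: file 4 < file 7 < file 13 < file 1 < file 14 < file 11 < file 10 < file 8 < file 2 < file 5 < file 15.
Counting 8 from the smallest end gives file 8.

file 8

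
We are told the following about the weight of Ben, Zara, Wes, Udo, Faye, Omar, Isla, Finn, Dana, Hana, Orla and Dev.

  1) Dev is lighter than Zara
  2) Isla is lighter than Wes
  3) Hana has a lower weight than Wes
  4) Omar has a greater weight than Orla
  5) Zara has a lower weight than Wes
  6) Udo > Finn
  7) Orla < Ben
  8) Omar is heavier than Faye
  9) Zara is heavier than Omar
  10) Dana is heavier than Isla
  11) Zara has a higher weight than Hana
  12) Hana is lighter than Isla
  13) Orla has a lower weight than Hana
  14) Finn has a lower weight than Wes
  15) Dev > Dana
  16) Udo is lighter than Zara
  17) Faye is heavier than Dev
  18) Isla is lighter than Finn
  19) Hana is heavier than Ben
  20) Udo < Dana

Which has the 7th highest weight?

Udo

Chaining the given pairs: Orla < Ben < Hana < Isla < Finn < Udo < Dana < Dev < Faye < Omar < Zara < Wes.
The 7th largest is Udo.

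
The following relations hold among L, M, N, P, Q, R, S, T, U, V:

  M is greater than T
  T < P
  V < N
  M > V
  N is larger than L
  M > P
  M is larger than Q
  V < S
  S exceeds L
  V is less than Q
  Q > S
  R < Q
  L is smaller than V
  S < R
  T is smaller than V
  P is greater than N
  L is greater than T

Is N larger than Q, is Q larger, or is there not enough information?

undetermined

Following every chain through N: above N we get P, M; below N we get T, L, V.
Q is not reached, and no chain runs the other way from Q to N.
So the given relations leave the order of N and Q undetermined.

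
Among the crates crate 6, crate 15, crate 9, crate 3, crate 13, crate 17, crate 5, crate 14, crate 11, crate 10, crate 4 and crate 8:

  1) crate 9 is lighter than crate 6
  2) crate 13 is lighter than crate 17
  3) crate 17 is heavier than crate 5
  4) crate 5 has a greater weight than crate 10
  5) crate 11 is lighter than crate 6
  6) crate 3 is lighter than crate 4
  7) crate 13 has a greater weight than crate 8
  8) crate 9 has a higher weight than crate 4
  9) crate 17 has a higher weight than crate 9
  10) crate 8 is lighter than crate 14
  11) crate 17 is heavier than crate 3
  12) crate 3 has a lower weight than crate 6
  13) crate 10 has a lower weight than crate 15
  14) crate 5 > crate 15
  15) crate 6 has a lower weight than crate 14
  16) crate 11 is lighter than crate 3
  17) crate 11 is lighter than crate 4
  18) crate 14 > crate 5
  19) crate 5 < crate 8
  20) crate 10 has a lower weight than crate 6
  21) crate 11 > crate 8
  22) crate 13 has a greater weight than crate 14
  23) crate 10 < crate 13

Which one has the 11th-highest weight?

Piecing the relations together gives one ordering: crate 10 < crate 15 < crate 5 < crate 8 < crate 11 < crate 3 < crate 4 < crate 9 < crate 6 < crate 14 < crate 13 < crate 17.
The 11th largest is crate 15.

crate 15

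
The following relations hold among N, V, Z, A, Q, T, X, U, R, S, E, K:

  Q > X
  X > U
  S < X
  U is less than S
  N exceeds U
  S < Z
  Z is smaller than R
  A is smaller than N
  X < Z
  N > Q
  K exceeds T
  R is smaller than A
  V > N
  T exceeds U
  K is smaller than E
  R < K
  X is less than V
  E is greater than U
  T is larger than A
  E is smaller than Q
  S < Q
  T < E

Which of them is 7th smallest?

The consecutive relations fix a unique order: U < S < X < Z < R < A < T < K < E < Q < N < V.
Counting 7 from the smallest end gives T.

T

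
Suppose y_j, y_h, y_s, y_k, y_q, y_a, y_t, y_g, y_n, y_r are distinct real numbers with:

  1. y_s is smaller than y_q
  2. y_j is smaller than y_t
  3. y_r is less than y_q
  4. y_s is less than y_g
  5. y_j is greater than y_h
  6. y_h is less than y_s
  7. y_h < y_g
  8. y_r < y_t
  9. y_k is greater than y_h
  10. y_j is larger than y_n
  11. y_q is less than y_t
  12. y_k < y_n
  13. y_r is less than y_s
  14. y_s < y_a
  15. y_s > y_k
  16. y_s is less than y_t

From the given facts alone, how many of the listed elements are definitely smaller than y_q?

4

The elements the relations force below y_q are y_h, y_k, y_r, y_s — no chain reaches any other.
That is 4.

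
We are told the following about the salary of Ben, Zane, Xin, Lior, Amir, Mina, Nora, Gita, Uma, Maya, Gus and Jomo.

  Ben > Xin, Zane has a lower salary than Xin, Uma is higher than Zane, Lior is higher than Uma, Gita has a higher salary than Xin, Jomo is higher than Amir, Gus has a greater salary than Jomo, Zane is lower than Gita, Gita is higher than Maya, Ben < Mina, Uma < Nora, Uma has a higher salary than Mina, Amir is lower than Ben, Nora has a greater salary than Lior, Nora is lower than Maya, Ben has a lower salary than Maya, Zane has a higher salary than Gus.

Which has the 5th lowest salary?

The consecutive relations fix a unique order: Amir < Jomo < Gus < Zane < Xin < Ben < Mina < Uma < Lior < Nora < Maya < Gita.
Counting 5 from the smallest end gives Xin.

Xin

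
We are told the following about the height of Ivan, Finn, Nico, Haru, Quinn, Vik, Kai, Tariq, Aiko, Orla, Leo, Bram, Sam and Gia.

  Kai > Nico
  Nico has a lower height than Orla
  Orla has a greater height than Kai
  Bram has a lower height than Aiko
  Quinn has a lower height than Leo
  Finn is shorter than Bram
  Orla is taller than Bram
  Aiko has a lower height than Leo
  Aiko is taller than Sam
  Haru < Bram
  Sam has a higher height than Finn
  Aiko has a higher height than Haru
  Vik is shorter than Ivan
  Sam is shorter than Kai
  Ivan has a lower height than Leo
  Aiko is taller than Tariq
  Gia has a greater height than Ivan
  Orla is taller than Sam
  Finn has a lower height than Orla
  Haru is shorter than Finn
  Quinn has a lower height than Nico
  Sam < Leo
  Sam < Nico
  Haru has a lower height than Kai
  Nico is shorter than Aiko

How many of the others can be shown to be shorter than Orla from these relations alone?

Directly below Orla: Finn, Sam, Nico, Bram, Kai.
One step further: Haru, Quinn (7 so far).
No other element is forced below Orla by the given relations, so the count is 7.

7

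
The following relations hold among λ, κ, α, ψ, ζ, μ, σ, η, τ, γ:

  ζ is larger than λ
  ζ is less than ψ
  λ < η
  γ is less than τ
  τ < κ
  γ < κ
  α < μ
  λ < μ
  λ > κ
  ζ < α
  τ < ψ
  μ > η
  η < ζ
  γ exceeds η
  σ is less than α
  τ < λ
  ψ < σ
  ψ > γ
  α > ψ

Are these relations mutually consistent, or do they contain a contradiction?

inconsistent

Chaining the given relations yields γ < τ < κ < λ < η, so γ < η. But one relation states η < γ. These cannot both hold.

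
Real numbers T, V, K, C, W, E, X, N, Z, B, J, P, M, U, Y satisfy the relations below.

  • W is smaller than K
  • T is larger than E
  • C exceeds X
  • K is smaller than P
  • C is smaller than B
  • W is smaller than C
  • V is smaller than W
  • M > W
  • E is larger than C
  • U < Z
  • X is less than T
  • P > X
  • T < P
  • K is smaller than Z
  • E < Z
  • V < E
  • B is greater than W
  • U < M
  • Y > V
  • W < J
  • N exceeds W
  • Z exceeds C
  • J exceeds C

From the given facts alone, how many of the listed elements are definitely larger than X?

Directly above X: C, T, P.
One step further: B, E, J, Z (7 so far).
No other element is forced above X by the given relations, so the count is 7.

7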